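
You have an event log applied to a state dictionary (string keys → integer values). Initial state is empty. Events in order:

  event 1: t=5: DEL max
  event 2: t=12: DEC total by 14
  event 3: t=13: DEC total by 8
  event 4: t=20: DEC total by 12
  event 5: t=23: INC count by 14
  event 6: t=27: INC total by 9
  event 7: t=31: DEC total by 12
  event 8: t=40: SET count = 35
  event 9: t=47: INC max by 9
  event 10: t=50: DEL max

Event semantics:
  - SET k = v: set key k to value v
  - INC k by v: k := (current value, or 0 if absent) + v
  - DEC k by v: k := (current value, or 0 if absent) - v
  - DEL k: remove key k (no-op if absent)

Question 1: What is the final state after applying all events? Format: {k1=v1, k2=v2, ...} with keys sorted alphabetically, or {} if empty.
  after event 1 (t=5: DEL max): {}
  after event 2 (t=12: DEC total by 14): {total=-14}
  after event 3 (t=13: DEC total by 8): {total=-22}
  after event 4 (t=20: DEC total by 12): {total=-34}
  after event 5 (t=23: INC count by 14): {count=14, total=-34}
  after event 6 (t=27: INC total by 9): {count=14, total=-25}
  after event 7 (t=31: DEC total by 12): {count=14, total=-37}
  after event 8 (t=40: SET count = 35): {count=35, total=-37}
  after event 9 (t=47: INC max by 9): {count=35, max=9, total=-37}
  after event 10 (t=50: DEL max): {count=35, total=-37}

Answer: {count=35, total=-37}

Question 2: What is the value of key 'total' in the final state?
Track key 'total' through all 10 events:
  event 1 (t=5: DEL max): total unchanged
  event 2 (t=12: DEC total by 14): total (absent) -> -14
  event 3 (t=13: DEC total by 8): total -14 -> -22
  event 4 (t=20: DEC total by 12): total -22 -> -34
  event 5 (t=23: INC count by 14): total unchanged
  event 6 (t=27: INC total by 9): total -34 -> -25
  event 7 (t=31: DEC total by 12): total -25 -> -37
  event 8 (t=40: SET count = 35): total unchanged
  event 9 (t=47: INC max by 9): total unchanged
  event 10 (t=50: DEL max): total unchanged
Final: total = -37

Answer: -37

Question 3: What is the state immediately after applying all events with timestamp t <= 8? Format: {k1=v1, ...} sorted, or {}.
Apply events with t <= 8 (1 events):
  after event 1 (t=5: DEL max): {}

Answer: {}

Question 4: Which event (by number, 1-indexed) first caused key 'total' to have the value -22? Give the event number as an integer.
Answer: 3

Derivation:
Looking for first event where total becomes -22:
  event 2: total = -14
  event 3: total -14 -> -22  <-- first match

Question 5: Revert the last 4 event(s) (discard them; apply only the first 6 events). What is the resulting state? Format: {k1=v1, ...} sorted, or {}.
Answer: {count=14, total=-25}

Derivation:
Keep first 6 events (discard last 4):
  after event 1 (t=5: DEL max): {}
  after event 2 (t=12: DEC total by 14): {total=-14}
  after event 3 (t=13: DEC total by 8): {total=-22}
  after event 4 (t=20: DEC total by 12): {total=-34}
  after event 5 (t=23: INC count by 14): {count=14, total=-34}
  after event 6 (t=27: INC total by 9): {count=14, total=-25}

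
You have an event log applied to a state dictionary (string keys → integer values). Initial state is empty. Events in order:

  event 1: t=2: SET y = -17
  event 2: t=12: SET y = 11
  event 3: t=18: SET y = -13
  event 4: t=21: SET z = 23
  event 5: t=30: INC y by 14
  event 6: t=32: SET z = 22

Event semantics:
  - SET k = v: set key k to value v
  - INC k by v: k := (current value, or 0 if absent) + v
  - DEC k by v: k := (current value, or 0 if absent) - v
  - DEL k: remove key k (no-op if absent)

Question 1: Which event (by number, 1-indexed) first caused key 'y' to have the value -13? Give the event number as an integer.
Answer: 3

Derivation:
Looking for first event where y becomes -13:
  event 1: y = -17
  event 2: y = 11
  event 3: y 11 -> -13  <-- first match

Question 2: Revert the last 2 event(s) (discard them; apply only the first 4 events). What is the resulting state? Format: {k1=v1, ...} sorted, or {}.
Keep first 4 events (discard last 2):
  after event 1 (t=2: SET y = -17): {y=-17}
  after event 2 (t=12: SET y = 11): {y=11}
  after event 3 (t=18: SET y = -13): {y=-13}
  after event 4 (t=21: SET z = 23): {y=-13, z=23}

Answer: {y=-13, z=23}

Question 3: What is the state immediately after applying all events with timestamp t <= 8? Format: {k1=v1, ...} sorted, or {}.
Answer: {y=-17}

Derivation:
Apply events with t <= 8 (1 events):
  after event 1 (t=2: SET y = -17): {y=-17}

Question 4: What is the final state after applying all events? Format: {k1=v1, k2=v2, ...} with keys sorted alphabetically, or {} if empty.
  after event 1 (t=2: SET y = -17): {y=-17}
  after event 2 (t=12: SET y = 11): {y=11}
  after event 3 (t=18: SET y = -13): {y=-13}
  after event 4 (t=21: SET z = 23): {y=-13, z=23}
  after event 5 (t=30: INC y by 14): {y=1, z=23}
  after event 6 (t=32: SET z = 22): {y=1, z=22}

Answer: {y=1, z=22}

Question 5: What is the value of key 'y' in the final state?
Track key 'y' through all 6 events:
  event 1 (t=2: SET y = -17): y (absent) -> -17
  event 2 (t=12: SET y = 11): y -17 -> 11
  event 3 (t=18: SET y = -13): y 11 -> -13
  event 4 (t=21: SET z = 23): y unchanged
  event 5 (t=30: INC y by 14): y -13 -> 1
  event 6 (t=32: SET z = 22): y unchanged
Final: y = 1

Answer: 1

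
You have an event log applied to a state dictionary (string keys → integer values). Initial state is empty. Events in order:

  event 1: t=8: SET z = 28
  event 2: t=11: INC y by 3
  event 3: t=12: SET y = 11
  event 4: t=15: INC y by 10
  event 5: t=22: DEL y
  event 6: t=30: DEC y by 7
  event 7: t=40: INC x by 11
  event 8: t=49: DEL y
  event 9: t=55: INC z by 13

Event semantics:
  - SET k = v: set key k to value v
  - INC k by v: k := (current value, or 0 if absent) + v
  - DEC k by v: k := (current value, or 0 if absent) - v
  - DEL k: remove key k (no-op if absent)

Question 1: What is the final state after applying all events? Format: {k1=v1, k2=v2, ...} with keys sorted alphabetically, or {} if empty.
  after event 1 (t=8: SET z = 28): {z=28}
  after event 2 (t=11: INC y by 3): {y=3, z=28}
  after event 3 (t=12: SET y = 11): {y=11, z=28}
  after event 4 (t=15: INC y by 10): {y=21, z=28}
  after event 5 (t=22: DEL y): {z=28}
  after event 6 (t=30: DEC y by 7): {y=-7, z=28}
  after event 7 (t=40: INC x by 11): {x=11, y=-7, z=28}
  after event 8 (t=49: DEL y): {x=11, z=28}
  after event 9 (t=55: INC z by 13): {x=11, z=41}

Answer: {x=11, z=41}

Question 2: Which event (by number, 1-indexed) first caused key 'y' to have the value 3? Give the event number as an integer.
Looking for first event where y becomes 3:
  event 2: y (absent) -> 3  <-- first match

Answer: 2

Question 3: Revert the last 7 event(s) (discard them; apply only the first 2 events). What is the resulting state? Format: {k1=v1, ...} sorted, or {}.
Keep first 2 events (discard last 7):
  after event 1 (t=8: SET z = 28): {z=28}
  after event 2 (t=11: INC y by 3): {y=3, z=28}

Answer: {y=3, z=28}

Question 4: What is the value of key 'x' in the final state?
Track key 'x' through all 9 events:
  event 1 (t=8: SET z = 28): x unchanged
  event 2 (t=11: INC y by 3): x unchanged
  event 3 (t=12: SET y = 11): x unchanged
  event 4 (t=15: INC y by 10): x unchanged
  event 5 (t=22: DEL y): x unchanged
  event 6 (t=30: DEC y by 7): x unchanged
  event 7 (t=40: INC x by 11): x (absent) -> 11
  event 8 (t=49: DEL y): x unchanged
  event 9 (t=55: INC z by 13): x unchanged
Final: x = 11

Answer: 11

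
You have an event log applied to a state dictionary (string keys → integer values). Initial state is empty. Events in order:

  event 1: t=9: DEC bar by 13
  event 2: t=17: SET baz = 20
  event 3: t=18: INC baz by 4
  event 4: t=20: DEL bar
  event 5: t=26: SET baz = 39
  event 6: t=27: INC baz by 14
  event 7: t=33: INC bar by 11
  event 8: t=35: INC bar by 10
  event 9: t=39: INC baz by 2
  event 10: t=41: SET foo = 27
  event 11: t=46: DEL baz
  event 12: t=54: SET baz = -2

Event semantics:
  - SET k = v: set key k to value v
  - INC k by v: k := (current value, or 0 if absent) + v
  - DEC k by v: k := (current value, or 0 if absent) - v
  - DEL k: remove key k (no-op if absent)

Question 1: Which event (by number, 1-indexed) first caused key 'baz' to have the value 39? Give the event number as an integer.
Looking for first event where baz becomes 39:
  event 2: baz = 20
  event 3: baz = 24
  event 4: baz = 24
  event 5: baz 24 -> 39  <-- first match

Answer: 5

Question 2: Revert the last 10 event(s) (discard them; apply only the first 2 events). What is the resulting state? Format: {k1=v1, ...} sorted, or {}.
Keep first 2 events (discard last 10):
  after event 1 (t=9: DEC bar by 13): {bar=-13}
  after event 2 (t=17: SET baz = 20): {bar=-13, baz=20}

Answer: {bar=-13, baz=20}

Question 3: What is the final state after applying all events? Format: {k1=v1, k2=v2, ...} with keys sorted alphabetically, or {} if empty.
  after event 1 (t=9: DEC bar by 13): {bar=-13}
  after event 2 (t=17: SET baz = 20): {bar=-13, baz=20}
  after event 3 (t=18: INC baz by 4): {bar=-13, baz=24}
  after event 4 (t=20: DEL bar): {baz=24}
  after event 5 (t=26: SET baz = 39): {baz=39}
  after event 6 (t=27: INC baz by 14): {baz=53}
  after event 7 (t=33: INC bar by 11): {bar=11, baz=53}
  after event 8 (t=35: INC bar by 10): {bar=21, baz=53}
  after event 9 (t=39: INC baz by 2): {bar=21, baz=55}
  after event 10 (t=41: SET foo = 27): {bar=21, baz=55, foo=27}
  after event 11 (t=46: DEL baz): {bar=21, foo=27}
  after event 12 (t=54: SET baz = -2): {bar=21, baz=-2, foo=27}

Answer: {bar=21, baz=-2, foo=27}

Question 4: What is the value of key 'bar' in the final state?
Answer: 21

Derivation:
Track key 'bar' through all 12 events:
  event 1 (t=9: DEC bar by 13): bar (absent) -> -13
  event 2 (t=17: SET baz = 20): bar unchanged
  event 3 (t=18: INC baz by 4): bar unchanged
  event 4 (t=20: DEL bar): bar -13 -> (absent)
  event 5 (t=26: SET baz = 39): bar unchanged
  event 6 (t=27: INC baz by 14): bar unchanged
  event 7 (t=33: INC bar by 11): bar (absent) -> 11
  event 8 (t=35: INC bar by 10): bar 11 -> 21
  event 9 (t=39: INC baz by 2): bar unchanged
  event 10 (t=41: SET foo = 27): bar unchanged
  event 11 (t=46: DEL baz): bar unchanged
  event 12 (t=54: SET baz = -2): bar unchanged
Final: bar = 21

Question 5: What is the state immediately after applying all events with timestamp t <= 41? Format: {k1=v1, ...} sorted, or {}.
Answer: {bar=21, baz=55, foo=27}

Derivation:
Apply events with t <= 41 (10 events):
  after event 1 (t=9: DEC bar by 13): {bar=-13}
  after event 2 (t=17: SET baz = 20): {bar=-13, baz=20}
  after event 3 (t=18: INC baz by 4): {bar=-13, baz=24}
  after event 4 (t=20: DEL bar): {baz=24}
  after event 5 (t=26: SET baz = 39): {baz=39}
  after event 6 (t=27: INC baz by 14): {baz=53}
  after event 7 (t=33: INC bar by 11): {bar=11, baz=53}
  after event 8 (t=35: INC bar by 10): {bar=21, baz=53}
  after event 9 (t=39: INC baz by 2): {bar=21, baz=55}
  after event 10 (t=41: SET foo = 27): {bar=21, baz=55, foo=27}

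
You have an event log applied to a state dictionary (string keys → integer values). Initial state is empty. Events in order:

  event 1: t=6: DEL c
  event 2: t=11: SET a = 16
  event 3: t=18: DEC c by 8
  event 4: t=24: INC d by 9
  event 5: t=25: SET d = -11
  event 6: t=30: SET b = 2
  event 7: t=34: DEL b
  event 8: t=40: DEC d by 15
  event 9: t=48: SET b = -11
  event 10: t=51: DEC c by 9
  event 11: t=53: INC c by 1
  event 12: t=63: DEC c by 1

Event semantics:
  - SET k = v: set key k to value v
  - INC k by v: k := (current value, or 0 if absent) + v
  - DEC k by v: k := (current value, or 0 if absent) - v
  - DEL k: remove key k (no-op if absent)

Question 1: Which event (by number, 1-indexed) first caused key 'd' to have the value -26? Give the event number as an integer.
Looking for first event where d becomes -26:
  event 4: d = 9
  event 5: d = -11
  event 6: d = -11
  event 7: d = -11
  event 8: d -11 -> -26  <-- first match

Answer: 8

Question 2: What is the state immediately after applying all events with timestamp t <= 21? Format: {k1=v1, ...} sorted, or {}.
Apply events with t <= 21 (3 events):
  after event 1 (t=6: DEL c): {}
  after event 2 (t=11: SET a = 16): {a=16}
  after event 3 (t=18: DEC c by 8): {a=16, c=-8}

Answer: {a=16, c=-8}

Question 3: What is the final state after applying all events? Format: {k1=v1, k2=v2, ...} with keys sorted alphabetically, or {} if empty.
  after event 1 (t=6: DEL c): {}
  after event 2 (t=11: SET a = 16): {a=16}
  after event 3 (t=18: DEC c by 8): {a=16, c=-8}
  after event 4 (t=24: INC d by 9): {a=16, c=-8, d=9}
  after event 5 (t=25: SET d = -11): {a=16, c=-8, d=-11}
  after event 6 (t=30: SET b = 2): {a=16, b=2, c=-8, d=-11}
  after event 7 (t=34: DEL b): {a=16, c=-8, d=-11}
  after event 8 (t=40: DEC d by 15): {a=16, c=-8, d=-26}
  after event 9 (t=48: SET b = -11): {a=16, b=-11, c=-8, d=-26}
  after event 10 (t=51: DEC c by 9): {a=16, b=-11, c=-17, d=-26}
  after event 11 (t=53: INC c by 1): {a=16, b=-11, c=-16, d=-26}
  after event 12 (t=63: DEC c by 1): {a=16, b=-11, c=-17, d=-26}

Answer: {a=16, b=-11, c=-17, d=-26}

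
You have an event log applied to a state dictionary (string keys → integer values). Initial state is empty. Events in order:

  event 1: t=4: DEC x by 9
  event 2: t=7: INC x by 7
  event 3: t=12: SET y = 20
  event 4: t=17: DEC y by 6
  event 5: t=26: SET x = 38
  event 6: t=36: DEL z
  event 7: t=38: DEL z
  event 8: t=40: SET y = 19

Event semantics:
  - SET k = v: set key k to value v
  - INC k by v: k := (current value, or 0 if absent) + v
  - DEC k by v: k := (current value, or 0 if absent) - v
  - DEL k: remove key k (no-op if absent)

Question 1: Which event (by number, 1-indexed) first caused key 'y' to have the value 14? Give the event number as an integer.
Answer: 4

Derivation:
Looking for first event where y becomes 14:
  event 3: y = 20
  event 4: y 20 -> 14  <-- first match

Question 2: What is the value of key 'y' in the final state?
Answer: 19

Derivation:
Track key 'y' through all 8 events:
  event 1 (t=4: DEC x by 9): y unchanged
  event 2 (t=7: INC x by 7): y unchanged
  event 3 (t=12: SET y = 20): y (absent) -> 20
  event 4 (t=17: DEC y by 6): y 20 -> 14
  event 5 (t=26: SET x = 38): y unchanged
  event 6 (t=36: DEL z): y unchanged
  event 7 (t=38: DEL z): y unchanged
  event 8 (t=40: SET y = 19): y 14 -> 19
Final: y = 19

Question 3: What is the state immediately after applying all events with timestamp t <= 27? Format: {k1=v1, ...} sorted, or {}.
Answer: {x=38, y=14}

Derivation:
Apply events with t <= 27 (5 events):
  after event 1 (t=4: DEC x by 9): {x=-9}
  after event 2 (t=7: INC x by 7): {x=-2}
  after event 3 (t=12: SET y = 20): {x=-2, y=20}
  after event 4 (t=17: DEC y by 6): {x=-2, y=14}
  after event 5 (t=26: SET x = 38): {x=38, y=14}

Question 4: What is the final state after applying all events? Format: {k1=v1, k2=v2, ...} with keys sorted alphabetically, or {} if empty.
Answer: {x=38, y=19}

Derivation:
  after event 1 (t=4: DEC x by 9): {x=-9}
  after event 2 (t=7: INC x by 7): {x=-2}
  after event 3 (t=12: SET y = 20): {x=-2, y=20}
  after event 4 (t=17: DEC y by 6): {x=-2, y=14}
  after event 5 (t=26: SET x = 38): {x=38, y=14}
  after event 6 (t=36: DEL z): {x=38, y=14}
  after event 7 (t=38: DEL z): {x=38, y=14}
  after event 8 (t=40: SET y = 19): {x=38, y=19}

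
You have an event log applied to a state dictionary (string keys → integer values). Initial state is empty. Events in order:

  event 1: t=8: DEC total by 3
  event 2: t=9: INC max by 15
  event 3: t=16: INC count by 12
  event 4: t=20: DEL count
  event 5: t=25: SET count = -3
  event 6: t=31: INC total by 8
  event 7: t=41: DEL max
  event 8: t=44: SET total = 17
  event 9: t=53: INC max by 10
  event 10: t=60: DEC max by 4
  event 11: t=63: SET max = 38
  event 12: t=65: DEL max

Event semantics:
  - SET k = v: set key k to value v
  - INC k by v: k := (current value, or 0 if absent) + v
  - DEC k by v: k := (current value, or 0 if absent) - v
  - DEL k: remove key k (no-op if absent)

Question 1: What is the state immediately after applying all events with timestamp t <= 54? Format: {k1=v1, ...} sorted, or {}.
Answer: {count=-3, max=10, total=17}

Derivation:
Apply events with t <= 54 (9 events):
  after event 1 (t=8: DEC total by 3): {total=-3}
  after event 2 (t=9: INC max by 15): {max=15, total=-3}
  after event 3 (t=16: INC count by 12): {count=12, max=15, total=-3}
  after event 4 (t=20: DEL count): {max=15, total=-3}
  after event 5 (t=25: SET count = -3): {count=-3, max=15, total=-3}
  after event 6 (t=31: INC total by 8): {count=-3, max=15, total=5}
  after event 7 (t=41: DEL max): {count=-3, total=5}
  after event 8 (t=44: SET total = 17): {count=-3, total=17}
  after event 9 (t=53: INC max by 10): {count=-3, max=10, total=17}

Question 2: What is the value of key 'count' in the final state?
Answer: -3

Derivation:
Track key 'count' through all 12 events:
  event 1 (t=8: DEC total by 3): count unchanged
  event 2 (t=9: INC max by 15): count unchanged
  event 3 (t=16: INC count by 12): count (absent) -> 12
  event 4 (t=20: DEL count): count 12 -> (absent)
  event 5 (t=25: SET count = -3): count (absent) -> -3
  event 6 (t=31: INC total by 8): count unchanged
  event 7 (t=41: DEL max): count unchanged
  event 8 (t=44: SET total = 17): count unchanged
  event 9 (t=53: INC max by 10): count unchanged
  event 10 (t=60: DEC max by 4): count unchanged
  event 11 (t=63: SET max = 38): count unchanged
  event 12 (t=65: DEL max): count unchanged
Final: count = -3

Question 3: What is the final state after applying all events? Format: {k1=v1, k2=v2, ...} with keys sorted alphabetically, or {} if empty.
  after event 1 (t=8: DEC total by 3): {total=-3}
  after event 2 (t=9: INC max by 15): {max=15, total=-3}
  after event 3 (t=16: INC count by 12): {count=12, max=15, total=-3}
  after event 4 (t=20: DEL count): {max=15, total=-3}
  after event 5 (t=25: SET count = -3): {count=-3, max=15, total=-3}
  after event 6 (t=31: INC total by 8): {count=-3, max=15, total=5}
  after event 7 (t=41: DEL max): {count=-3, total=5}
  after event 8 (t=44: SET total = 17): {count=-3, total=17}
  after event 9 (t=53: INC max by 10): {count=-3, max=10, total=17}
  after event 10 (t=60: DEC max by 4): {count=-3, max=6, total=17}
  after event 11 (t=63: SET max = 38): {count=-3, max=38, total=17}
  after event 12 (t=65: DEL max): {count=-3, total=17}

Answer: {count=-3, total=17}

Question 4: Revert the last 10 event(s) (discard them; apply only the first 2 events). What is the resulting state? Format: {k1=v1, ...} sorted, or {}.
Keep first 2 events (discard last 10):
  after event 1 (t=8: DEC total by 3): {total=-3}
  after event 2 (t=9: INC max by 15): {max=15, total=-3}

Answer: {max=15, total=-3}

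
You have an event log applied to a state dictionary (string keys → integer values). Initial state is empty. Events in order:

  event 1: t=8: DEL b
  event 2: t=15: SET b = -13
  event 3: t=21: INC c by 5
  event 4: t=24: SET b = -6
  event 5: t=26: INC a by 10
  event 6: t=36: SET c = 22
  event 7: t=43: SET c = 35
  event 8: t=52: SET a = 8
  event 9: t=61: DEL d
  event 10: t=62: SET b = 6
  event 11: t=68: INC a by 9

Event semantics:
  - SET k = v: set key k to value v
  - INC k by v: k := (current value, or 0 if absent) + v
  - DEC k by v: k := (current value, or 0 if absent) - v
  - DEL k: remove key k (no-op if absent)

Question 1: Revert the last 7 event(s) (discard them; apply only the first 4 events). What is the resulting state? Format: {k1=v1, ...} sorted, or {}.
Keep first 4 events (discard last 7):
  after event 1 (t=8: DEL b): {}
  after event 2 (t=15: SET b = -13): {b=-13}
  after event 3 (t=21: INC c by 5): {b=-13, c=5}
  after event 4 (t=24: SET b = -6): {b=-6, c=5}

Answer: {b=-6, c=5}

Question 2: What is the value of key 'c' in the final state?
Track key 'c' through all 11 events:
  event 1 (t=8: DEL b): c unchanged
  event 2 (t=15: SET b = -13): c unchanged
  event 3 (t=21: INC c by 5): c (absent) -> 5
  event 4 (t=24: SET b = -6): c unchanged
  event 5 (t=26: INC a by 10): c unchanged
  event 6 (t=36: SET c = 22): c 5 -> 22
  event 7 (t=43: SET c = 35): c 22 -> 35
  event 8 (t=52: SET a = 8): c unchanged
  event 9 (t=61: DEL d): c unchanged
  event 10 (t=62: SET b = 6): c unchanged
  event 11 (t=68: INC a by 9): c unchanged
Final: c = 35

Answer: 35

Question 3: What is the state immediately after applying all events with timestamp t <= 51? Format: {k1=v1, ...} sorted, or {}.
Apply events with t <= 51 (7 events):
  after event 1 (t=8: DEL b): {}
  after event 2 (t=15: SET b = -13): {b=-13}
  after event 3 (t=21: INC c by 5): {b=-13, c=5}
  after event 4 (t=24: SET b = -6): {b=-6, c=5}
  after event 5 (t=26: INC a by 10): {a=10, b=-6, c=5}
  after event 6 (t=36: SET c = 22): {a=10, b=-6, c=22}
  after event 7 (t=43: SET c = 35): {a=10, b=-6, c=35}

Answer: {a=10, b=-6, c=35}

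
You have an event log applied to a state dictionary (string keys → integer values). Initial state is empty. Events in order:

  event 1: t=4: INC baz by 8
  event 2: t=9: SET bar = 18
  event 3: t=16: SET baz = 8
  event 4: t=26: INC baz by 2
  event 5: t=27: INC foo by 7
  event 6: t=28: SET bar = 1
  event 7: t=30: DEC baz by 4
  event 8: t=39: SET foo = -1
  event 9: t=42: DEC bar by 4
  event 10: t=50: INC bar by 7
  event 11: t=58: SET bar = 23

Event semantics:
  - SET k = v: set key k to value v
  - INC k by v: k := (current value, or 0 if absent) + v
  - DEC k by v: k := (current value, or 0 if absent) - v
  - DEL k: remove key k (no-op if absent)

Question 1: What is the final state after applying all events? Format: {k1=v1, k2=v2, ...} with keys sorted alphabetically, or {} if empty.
  after event 1 (t=4: INC baz by 8): {baz=8}
  after event 2 (t=9: SET bar = 18): {bar=18, baz=8}
  after event 3 (t=16: SET baz = 8): {bar=18, baz=8}
  after event 4 (t=26: INC baz by 2): {bar=18, baz=10}
  after event 5 (t=27: INC foo by 7): {bar=18, baz=10, foo=7}
  after event 6 (t=28: SET bar = 1): {bar=1, baz=10, foo=7}
  after event 7 (t=30: DEC baz by 4): {bar=1, baz=6, foo=7}
  after event 8 (t=39: SET foo = -1): {bar=1, baz=6, foo=-1}
  after event 9 (t=42: DEC bar by 4): {bar=-3, baz=6, foo=-1}
  after event 10 (t=50: INC bar by 7): {bar=4, baz=6, foo=-1}
  after event 11 (t=58: SET bar = 23): {bar=23, baz=6, foo=-1}

Answer: {bar=23, baz=6, foo=-1}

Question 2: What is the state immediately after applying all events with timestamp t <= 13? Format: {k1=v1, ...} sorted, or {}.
Answer: {bar=18, baz=8}

Derivation:
Apply events with t <= 13 (2 events):
  after event 1 (t=4: INC baz by 8): {baz=8}
  after event 2 (t=9: SET bar = 18): {bar=18, baz=8}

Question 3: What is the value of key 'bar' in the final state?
Answer: 23

Derivation:
Track key 'bar' through all 11 events:
  event 1 (t=4: INC baz by 8): bar unchanged
  event 2 (t=9: SET bar = 18): bar (absent) -> 18
  event 3 (t=16: SET baz = 8): bar unchanged
  event 4 (t=26: INC baz by 2): bar unchanged
  event 5 (t=27: INC foo by 7): bar unchanged
  event 6 (t=28: SET bar = 1): bar 18 -> 1
  event 7 (t=30: DEC baz by 4): bar unchanged
  event 8 (t=39: SET foo = -1): bar unchanged
  event 9 (t=42: DEC bar by 4): bar 1 -> -3
  event 10 (t=50: INC bar by 7): bar -3 -> 4
  event 11 (t=58: SET bar = 23): bar 4 -> 23
Final: bar = 23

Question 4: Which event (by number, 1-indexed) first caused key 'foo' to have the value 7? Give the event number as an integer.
Answer: 5

Derivation:
Looking for first event where foo becomes 7:
  event 5: foo (absent) -> 7  <-- first match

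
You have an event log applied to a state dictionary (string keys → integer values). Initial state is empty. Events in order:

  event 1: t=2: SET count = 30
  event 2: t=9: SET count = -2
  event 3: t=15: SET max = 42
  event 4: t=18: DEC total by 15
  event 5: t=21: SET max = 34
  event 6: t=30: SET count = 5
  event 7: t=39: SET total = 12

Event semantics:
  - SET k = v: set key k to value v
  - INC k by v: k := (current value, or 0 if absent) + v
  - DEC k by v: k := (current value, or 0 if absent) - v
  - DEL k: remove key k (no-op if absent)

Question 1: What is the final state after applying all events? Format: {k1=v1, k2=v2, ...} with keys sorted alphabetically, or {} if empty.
Answer: {count=5, max=34, total=12}

Derivation:
  after event 1 (t=2: SET count = 30): {count=30}
  after event 2 (t=9: SET count = -2): {count=-2}
  after event 3 (t=15: SET max = 42): {count=-2, max=42}
  after event 4 (t=18: DEC total by 15): {count=-2, max=42, total=-15}
  after event 5 (t=21: SET max = 34): {count=-2, max=34, total=-15}
  after event 6 (t=30: SET count = 5): {count=5, max=34, total=-15}
  after event 7 (t=39: SET total = 12): {count=5, max=34, total=12}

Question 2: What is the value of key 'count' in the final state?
Track key 'count' through all 7 events:
  event 1 (t=2: SET count = 30): count (absent) -> 30
  event 2 (t=9: SET count = -2): count 30 -> -2
  event 3 (t=15: SET max = 42): count unchanged
  event 4 (t=18: DEC total by 15): count unchanged
  event 5 (t=21: SET max = 34): count unchanged
  event 6 (t=30: SET count = 5): count -2 -> 5
  event 7 (t=39: SET total = 12): count unchanged
Final: count = 5

Answer: 5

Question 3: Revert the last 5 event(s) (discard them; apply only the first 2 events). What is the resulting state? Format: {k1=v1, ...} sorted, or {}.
Answer: {count=-2}

Derivation:
Keep first 2 events (discard last 5):
  after event 1 (t=2: SET count = 30): {count=30}
  after event 2 (t=9: SET count = -2): {count=-2}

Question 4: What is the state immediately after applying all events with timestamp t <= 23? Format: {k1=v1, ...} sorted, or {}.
Apply events with t <= 23 (5 events):
  after event 1 (t=2: SET count = 30): {count=30}
  after event 2 (t=9: SET count = -2): {count=-2}
  after event 3 (t=15: SET max = 42): {count=-2, max=42}
  after event 4 (t=18: DEC total by 15): {count=-2, max=42, total=-15}
  after event 5 (t=21: SET max = 34): {count=-2, max=34, total=-15}

Answer: {count=-2, max=34, total=-15}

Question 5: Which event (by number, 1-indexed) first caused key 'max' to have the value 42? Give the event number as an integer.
Answer: 3

Derivation:
Looking for first event where max becomes 42:
  event 3: max (absent) -> 42  <-- first match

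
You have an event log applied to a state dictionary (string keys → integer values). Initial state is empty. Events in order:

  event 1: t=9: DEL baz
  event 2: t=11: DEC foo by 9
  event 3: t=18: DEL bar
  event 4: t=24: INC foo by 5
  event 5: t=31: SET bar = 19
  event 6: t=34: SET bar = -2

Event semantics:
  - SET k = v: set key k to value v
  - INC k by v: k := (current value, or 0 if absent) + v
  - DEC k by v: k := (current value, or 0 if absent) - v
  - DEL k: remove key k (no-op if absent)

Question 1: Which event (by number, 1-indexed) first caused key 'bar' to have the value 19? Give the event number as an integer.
Answer: 5

Derivation:
Looking for first event where bar becomes 19:
  event 5: bar (absent) -> 19  <-- first match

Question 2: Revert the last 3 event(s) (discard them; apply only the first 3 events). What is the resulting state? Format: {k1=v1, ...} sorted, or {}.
Keep first 3 events (discard last 3):
  after event 1 (t=9: DEL baz): {}
  after event 2 (t=11: DEC foo by 9): {foo=-9}
  after event 3 (t=18: DEL bar): {foo=-9}

Answer: {foo=-9}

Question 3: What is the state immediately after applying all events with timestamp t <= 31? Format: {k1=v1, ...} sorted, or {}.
Answer: {bar=19, foo=-4}

Derivation:
Apply events with t <= 31 (5 events):
  after event 1 (t=9: DEL baz): {}
  after event 2 (t=11: DEC foo by 9): {foo=-9}
  after event 3 (t=18: DEL bar): {foo=-9}
  after event 4 (t=24: INC foo by 5): {foo=-4}
  after event 5 (t=31: SET bar = 19): {bar=19, foo=-4}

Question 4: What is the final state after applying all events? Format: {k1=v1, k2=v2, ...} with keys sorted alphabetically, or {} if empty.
  after event 1 (t=9: DEL baz): {}
  after event 2 (t=11: DEC foo by 9): {foo=-9}
  after event 3 (t=18: DEL bar): {foo=-9}
  after event 4 (t=24: INC foo by 5): {foo=-4}
  after event 5 (t=31: SET bar = 19): {bar=19, foo=-4}
  after event 6 (t=34: SET bar = -2): {bar=-2, foo=-4}

Answer: {bar=-2, foo=-4}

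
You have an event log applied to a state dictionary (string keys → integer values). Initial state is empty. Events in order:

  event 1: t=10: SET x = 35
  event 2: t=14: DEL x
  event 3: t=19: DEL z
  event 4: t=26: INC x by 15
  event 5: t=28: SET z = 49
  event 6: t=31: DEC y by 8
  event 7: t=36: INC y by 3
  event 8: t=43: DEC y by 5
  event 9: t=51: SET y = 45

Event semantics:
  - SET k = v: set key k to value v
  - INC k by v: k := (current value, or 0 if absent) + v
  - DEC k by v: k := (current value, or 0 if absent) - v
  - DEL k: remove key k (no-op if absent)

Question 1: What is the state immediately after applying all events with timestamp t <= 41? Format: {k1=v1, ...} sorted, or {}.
Answer: {x=15, y=-5, z=49}

Derivation:
Apply events with t <= 41 (7 events):
  after event 1 (t=10: SET x = 35): {x=35}
  after event 2 (t=14: DEL x): {}
  after event 3 (t=19: DEL z): {}
  after event 4 (t=26: INC x by 15): {x=15}
  after event 5 (t=28: SET z = 49): {x=15, z=49}
  after event 6 (t=31: DEC y by 8): {x=15, y=-8, z=49}
  after event 7 (t=36: INC y by 3): {x=15, y=-5, z=49}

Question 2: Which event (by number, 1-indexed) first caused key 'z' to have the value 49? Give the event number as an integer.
Looking for first event where z becomes 49:
  event 5: z (absent) -> 49  <-- first match

Answer: 5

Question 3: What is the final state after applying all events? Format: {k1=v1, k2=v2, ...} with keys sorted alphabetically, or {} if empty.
Answer: {x=15, y=45, z=49}

Derivation:
  after event 1 (t=10: SET x = 35): {x=35}
  after event 2 (t=14: DEL x): {}
  after event 3 (t=19: DEL z): {}
  after event 4 (t=26: INC x by 15): {x=15}
  after event 5 (t=28: SET z = 49): {x=15, z=49}
  after event 6 (t=31: DEC y by 8): {x=15, y=-8, z=49}
  after event 7 (t=36: INC y by 3): {x=15, y=-5, z=49}
  after event 8 (t=43: DEC y by 5): {x=15, y=-10, z=49}
  after event 9 (t=51: SET y = 45): {x=15, y=45, z=49}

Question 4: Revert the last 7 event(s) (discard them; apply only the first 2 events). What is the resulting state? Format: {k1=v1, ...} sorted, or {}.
Answer: {}

Derivation:
Keep first 2 events (discard last 7):
  after event 1 (t=10: SET x = 35): {x=35}
  after event 2 (t=14: DEL x): {}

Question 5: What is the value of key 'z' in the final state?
Track key 'z' through all 9 events:
  event 1 (t=10: SET x = 35): z unchanged
  event 2 (t=14: DEL x): z unchanged
  event 3 (t=19: DEL z): z (absent) -> (absent)
  event 4 (t=26: INC x by 15): z unchanged
  event 5 (t=28: SET z = 49): z (absent) -> 49
  event 6 (t=31: DEC y by 8): z unchanged
  event 7 (t=36: INC y by 3): z unchanged
  event 8 (t=43: DEC y by 5): z unchanged
  event 9 (t=51: SET y = 45): z unchanged
Final: z = 49

Answer: 49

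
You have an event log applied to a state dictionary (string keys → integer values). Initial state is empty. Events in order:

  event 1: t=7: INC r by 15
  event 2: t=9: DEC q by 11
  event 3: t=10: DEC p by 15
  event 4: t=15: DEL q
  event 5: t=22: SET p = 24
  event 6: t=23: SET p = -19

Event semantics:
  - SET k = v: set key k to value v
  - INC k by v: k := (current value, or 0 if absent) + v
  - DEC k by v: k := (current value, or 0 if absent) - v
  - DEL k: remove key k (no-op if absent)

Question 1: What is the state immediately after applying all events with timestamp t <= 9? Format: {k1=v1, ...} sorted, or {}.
Answer: {q=-11, r=15}

Derivation:
Apply events with t <= 9 (2 events):
  after event 1 (t=7: INC r by 15): {r=15}
  after event 2 (t=9: DEC q by 11): {q=-11, r=15}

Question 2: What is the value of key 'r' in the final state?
Answer: 15

Derivation:
Track key 'r' through all 6 events:
  event 1 (t=7: INC r by 15): r (absent) -> 15
  event 2 (t=9: DEC q by 11): r unchanged
  event 3 (t=10: DEC p by 15): r unchanged
  event 4 (t=15: DEL q): r unchanged
  event 5 (t=22: SET p = 24): r unchanged
  event 6 (t=23: SET p = -19): r unchanged
Final: r = 15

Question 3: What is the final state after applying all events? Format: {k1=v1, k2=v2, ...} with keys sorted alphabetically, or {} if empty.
  after event 1 (t=7: INC r by 15): {r=15}
  after event 2 (t=9: DEC q by 11): {q=-11, r=15}
  after event 3 (t=10: DEC p by 15): {p=-15, q=-11, r=15}
  after event 4 (t=15: DEL q): {p=-15, r=15}
  after event 5 (t=22: SET p = 24): {p=24, r=15}
  after event 6 (t=23: SET p = -19): {p=-19, r=15}

Answer: {p=-19, r=15}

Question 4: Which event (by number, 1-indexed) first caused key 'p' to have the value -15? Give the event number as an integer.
Looking for first event where p becomes -15:
  event 3: p (absent) -> -15  <-- first match

Answer: 3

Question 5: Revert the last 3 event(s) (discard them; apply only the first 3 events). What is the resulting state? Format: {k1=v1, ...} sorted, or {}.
Keep first 3 events (discard last 3):
  after event 1 (t=7: INC r by 15): {r=15}
  after event 2 (t=9: DEC q by 11): {q=-11, r=15}
  after event 3 (t=10: DEC p by 15): {p=-15, q=-11, r=15}

Answer: {p=-15, q=-11, r=15}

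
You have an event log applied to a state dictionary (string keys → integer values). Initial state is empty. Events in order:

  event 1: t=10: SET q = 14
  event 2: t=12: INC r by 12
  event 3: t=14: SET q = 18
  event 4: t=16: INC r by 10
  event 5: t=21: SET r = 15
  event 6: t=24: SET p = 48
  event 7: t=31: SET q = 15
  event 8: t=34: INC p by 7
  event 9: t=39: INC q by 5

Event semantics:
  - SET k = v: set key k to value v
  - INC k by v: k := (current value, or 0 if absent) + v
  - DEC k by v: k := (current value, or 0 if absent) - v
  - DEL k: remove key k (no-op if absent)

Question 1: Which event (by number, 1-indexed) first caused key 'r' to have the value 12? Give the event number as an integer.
Answer: 2

Derivation:
Looking for first event where r becomes 12:
  event 2: r (absent) -> 12  <-- first match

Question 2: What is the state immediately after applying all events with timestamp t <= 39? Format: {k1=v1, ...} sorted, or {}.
Apply events with t <= 39 (9 events):
  after event 1 (t=10: SET q = 14): {q=14}
  after event 2 (t=12: INC r by 12): {q=14, r=12}
  after event 3 (t=14: SET q = 18): {q=18, r=12}
  after event 4 (t=16: INC r by 10): {q=18, r=22}
  after event 5 (t=21: SET r = 15): {q=18, r=15}
  after event 6 (t=24: SET p = 48): {p=48, q=18, r=15}
  after event 7 (t=31: SET q = 15): {p=48, q=15, r=15}
  after event 8 (t=34: INC p by 7): {p=55, q=15, r=15}
  after event 9 (t=39: INC q by 5): {p=55, q=20, r=15}

Answer: {p=55, q=20, r=15}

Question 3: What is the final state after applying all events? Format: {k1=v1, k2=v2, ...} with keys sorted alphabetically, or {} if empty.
Answer: {p=55, q=20, r=15}

Derivation:
  after event 1 (t=10: SET q = 14): {q=14}
  after event 2 (t=12: INC r by 12): {q=14, r=12}
  after event 3 (t=14: SET q = 18): {q=18, r=12}
  after event 4 (t=16: INC r by 10): {q=18, r=22}
  after event 5 (t=21: SET r = 15): {q=18, r=15}
  after event 6 (t=24: SET p = 48): {p=48, q=18, r=15}
  after event 7 (t=31: SET q = 15): {p=48, q=15, r=15}
  after event 8 (t=34: INC p by 7): {p=55, q=15, r=15}
  after event 9 (t=39: INC q by 5): {p=55, q=20, r=15}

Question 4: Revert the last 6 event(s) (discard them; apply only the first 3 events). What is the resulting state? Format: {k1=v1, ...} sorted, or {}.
Answer: {q=18, r=12}

Derivation:
Keep first 3 events (discard last 6):
  after event 1 (t=10: SET q = 14): {q=14}
  after event 2 (t=12: INC r by 12): {q=14, r=12}
  after event 3 (t=14: SET q = 18): {q=18, r=12}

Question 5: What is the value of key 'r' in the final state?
Answer: 15

Derivation:
Track key 'r' through all 9 events:
  event 1 (t=10: SET q = 14): r unchanged
  event 2 (t=12: INC r by 12): r (absent) -> 12
  event 3 (t=14: SET q = 18): r unchanged
  event 4 (t=16: INC r by 10): r 12 -> 22
  event 5 (t=21: SET r = 15): r 22 -> 15
  event 6 (t=24: SET p = 48): r unchanged
  event 7 (t=31: SET q = 15): r unchanged
  event 8 (t=34: INC p by 7): r unchanged
  event 9 (t=39: INC q by 5): r unchanged
Final: r = 15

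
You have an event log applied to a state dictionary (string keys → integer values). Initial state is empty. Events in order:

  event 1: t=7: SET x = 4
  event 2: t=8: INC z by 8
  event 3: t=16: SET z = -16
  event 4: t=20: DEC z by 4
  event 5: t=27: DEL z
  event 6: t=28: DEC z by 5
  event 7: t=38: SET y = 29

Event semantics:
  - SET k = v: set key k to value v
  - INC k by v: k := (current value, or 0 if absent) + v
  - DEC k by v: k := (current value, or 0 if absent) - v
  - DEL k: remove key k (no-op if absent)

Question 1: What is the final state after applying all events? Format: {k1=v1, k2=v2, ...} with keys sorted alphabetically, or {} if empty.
Answer: {x=4, y=29, z=-5}

Derivation:
  after event 1 (t=7: SET x = 4): {x=4}
  after event 2 (t=8: INC z by 8): {x=4, z=8}
  after event 3 (t=16: SET z = -16): {x=4, z=-16}
  after event 4 (t=20: DEC z by 4): {x=4, z=-20}
  after event 5 (t=27: DEL z): {x=4}
  after event 6 (t=28: DEC z by 5): {x=4, z=-5}
  after event 7 (t=38: SET y = 29): {x=4, y=29, z=-5}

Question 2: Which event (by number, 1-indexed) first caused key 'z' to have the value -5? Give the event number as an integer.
Answer: 6

Derivation:
Looking for first event where z becomes -5:
  event 2: z = 8
  event 3: z = -16
  event 4: z = -20
  event 5: z = (absent)
  event 6: z (absent) -> -5  <-- first match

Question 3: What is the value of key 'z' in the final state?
Answer: -5

Derivation:
Track key 'z' through all 7 events:
  event 1 (t=7: SET x = 4): z unchanged
  event 2 (t=8: INC z by 8): z (absent) -> 8
  event 3 (t=16: SET z = -16): z 8 -> -16
  event 4 (t=20: DEC z by 4): z -16 -> -20
  event 5 (t=27: DEL z): z -20 -> (absent)
  event 6 (t=28: DEC z by 5): z (absent) -> -5
  event 7 (t=38: SET y = 29): z unchanged
Final: z = -5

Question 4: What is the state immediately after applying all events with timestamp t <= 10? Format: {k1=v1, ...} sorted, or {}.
Apply events with t <= 10 (2 events):
  after event 1 (t=7: SET x = 4): {x=4}
  after event 2 (t=8: INC z by 8): {x=4, z=8}

Answer: {x=4, z=8}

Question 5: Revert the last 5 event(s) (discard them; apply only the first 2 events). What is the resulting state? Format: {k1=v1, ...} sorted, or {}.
Keep first 2 events (discard last 5):
  after event 1 (t=7: SET x = 4): {x=4}
  after event 2 (t=8: INC z by 8): {x=4, z=8}

Answer: {x=4, z=8}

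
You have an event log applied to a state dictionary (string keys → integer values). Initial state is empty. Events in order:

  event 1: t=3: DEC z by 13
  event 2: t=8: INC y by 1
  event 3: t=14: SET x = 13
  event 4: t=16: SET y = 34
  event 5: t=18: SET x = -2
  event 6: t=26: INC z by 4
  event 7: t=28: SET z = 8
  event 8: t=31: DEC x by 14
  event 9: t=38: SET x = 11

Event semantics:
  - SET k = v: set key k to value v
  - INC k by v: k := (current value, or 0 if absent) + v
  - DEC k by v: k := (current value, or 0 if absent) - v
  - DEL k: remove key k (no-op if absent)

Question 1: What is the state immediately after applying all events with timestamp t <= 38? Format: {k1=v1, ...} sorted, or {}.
Answer: {x=11, y=34, z=8}

Derivation:
Apply events with t <= 38 (9 events):
  after event 1 (t=3: DEC z by 13): {z=-13}
  after event 2 (t=8: INC y by 1): {y=1, z=-13}
  after event 3 (t=14: SET x = 13): {x=13, y=1, z=-13}
  after event 4 (t=16: SET y = 34): {x=13, y=34, z=-13}
  after event 5 (t=18: SET x = -2): {x=-2, y=34, z=-13}
  after event 6 (t=26: INC z by 4): {x=-2, y=34, z=-9}
  after event 7 (t=28: SET z = 8): {x=-2, y=34, z=8}
  after event 8 (t=31: DEC x by 14): {x=-16, y=34, z=8}
  after event 9 (t=38: SET x = 11): {x=11, y=34, z=8}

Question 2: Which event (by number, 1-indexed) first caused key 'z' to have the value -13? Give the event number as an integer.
Answer: 1

Derivation:
Looking for first event where z becomes -13:
  event 1: z (absent) -> -13  <-- first match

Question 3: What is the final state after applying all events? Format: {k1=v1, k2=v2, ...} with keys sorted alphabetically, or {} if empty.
  after event 1 (t=3: DEC z by 13): {z=-13}
  after event 2 (t=8: INC y by 1): {y=1, z=-13}
  after event 3 (t=14: SET x = 13): {x=13, y=1, z=-13}
  after event 4 (t=16: SET y = 34): {x=13, y=34, z=-13}
  after event 5 (t=18: SET x = -2): {x=-2, y=34, z=-13}
  after event 6 (t=26: INC z by 4): {x=-2, y=34, z=-9}
  after event 7 (t=28: SET z = 8): {x=-2, y=34, z=8}
  after event 8 (t=31: DEC x by 14): {x=-16, y=34, z=8}
  after event 9 (t=38: SET x = 11): {x=11, y=34, z=8}

Answer: {x=11, y=34, z=8}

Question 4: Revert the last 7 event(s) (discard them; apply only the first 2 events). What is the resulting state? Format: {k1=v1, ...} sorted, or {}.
Answer: {y=1, z=-13}

Derivation:
Keep first 2 events (discard last 7):
  after event 1 (t=3: DEC z by 13): {z=-13}
  after event 2 (t=8: INC y by 1): {y=1, z=-13}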